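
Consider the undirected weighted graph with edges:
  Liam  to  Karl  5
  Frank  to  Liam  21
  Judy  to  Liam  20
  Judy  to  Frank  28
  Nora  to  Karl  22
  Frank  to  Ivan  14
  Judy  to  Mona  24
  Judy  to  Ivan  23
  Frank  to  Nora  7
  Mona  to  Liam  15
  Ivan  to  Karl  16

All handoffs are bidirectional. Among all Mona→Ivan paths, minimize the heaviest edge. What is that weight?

16

Comparing a few candidate routes:
Mona → Liam → Karl → Ivan: max(15, 5, 16) = 16
Mona → Liam → Frank → Nora → Karl → Ivan: max(15, 21, 7, 22, 16) = 22
Mona → Liam → Frank → Ivan: max(15, 21, 14) = 21
Mona → Liam → Karl → Nora → Frank → Ivan: max(15, 5, 22, 7, 14) = 22
The minimum achievable maximum is 16.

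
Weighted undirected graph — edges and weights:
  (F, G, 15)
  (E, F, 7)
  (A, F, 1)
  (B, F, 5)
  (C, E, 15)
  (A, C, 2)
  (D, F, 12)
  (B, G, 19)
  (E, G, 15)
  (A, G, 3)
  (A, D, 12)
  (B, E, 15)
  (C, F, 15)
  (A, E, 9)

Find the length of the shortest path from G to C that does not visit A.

Checking several routes:
G→E→C: 15 + 15 = 30
G→E→F→C: 15 + 7 + 15 = 37
G→F→C: 15 + 15 = 30
Best route has total 30.

30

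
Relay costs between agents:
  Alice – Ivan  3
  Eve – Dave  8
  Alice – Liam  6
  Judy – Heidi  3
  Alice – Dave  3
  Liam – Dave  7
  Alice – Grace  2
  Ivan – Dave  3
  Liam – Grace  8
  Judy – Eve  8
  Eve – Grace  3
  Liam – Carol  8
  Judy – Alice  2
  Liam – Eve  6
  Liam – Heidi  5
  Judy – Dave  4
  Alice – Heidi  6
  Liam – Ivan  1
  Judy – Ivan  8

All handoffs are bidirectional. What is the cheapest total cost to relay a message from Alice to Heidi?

5

Some routes from Alice to Heidi:
Alice -> Judy -> Heidi: 2 + 3 = 5
Alice -> Ivan -> Liam -> Heidi: 3 + 1 + 5 = 9
Alice -> Dave -> Judy -> Heidi: 3 + 4 + 3 = 10
Alice -> Heidi: 6
Shortest: 5.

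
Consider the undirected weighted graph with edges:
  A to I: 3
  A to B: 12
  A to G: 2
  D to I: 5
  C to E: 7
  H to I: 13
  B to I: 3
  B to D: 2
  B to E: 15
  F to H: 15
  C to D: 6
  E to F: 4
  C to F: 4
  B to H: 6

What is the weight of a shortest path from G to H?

Comparing a few candidate routes:
G -> A -> B -> H: 2 + 12 + 6 = 20
G -> A -> I -> D -> B -> H: 2 + 3 + 5 + 2 + 6 = 18
G -> A -> I -> H: 2 + 3 + 13 = 18
G -> A -> B -> D -> I -> H: 2 + 12 + 2 + 5 + 13 = 34
G -> A -> I -> B -> H: 2 + 3 + 3 + 6 = 14
G -> A -> B -> I -> H: 2 + 12 + 3 + 13 = 30
Shortest: 14.

14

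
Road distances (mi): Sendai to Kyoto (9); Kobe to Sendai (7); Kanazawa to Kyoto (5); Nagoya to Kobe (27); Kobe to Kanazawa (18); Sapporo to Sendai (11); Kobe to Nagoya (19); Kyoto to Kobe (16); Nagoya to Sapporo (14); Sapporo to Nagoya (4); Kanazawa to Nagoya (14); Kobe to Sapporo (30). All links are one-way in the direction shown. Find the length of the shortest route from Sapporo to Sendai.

11

Paths from Sapporo to Sendai:
Sapporo→Sendai: 11
Sapporo→Nagoya→Kobe→Sendai: 4 + 27 + 7 = 38
Best route has total 11 mi.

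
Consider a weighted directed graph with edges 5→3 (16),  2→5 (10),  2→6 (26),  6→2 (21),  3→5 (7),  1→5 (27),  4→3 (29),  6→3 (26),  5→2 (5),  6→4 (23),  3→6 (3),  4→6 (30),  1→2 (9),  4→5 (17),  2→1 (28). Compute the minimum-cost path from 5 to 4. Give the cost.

42

Paths from 5 to 4:
5→3→6→4: 16 + 3 + 23 = 42
5→2→6→4: 5 + 26 + 23 = 54
Best route has total 42.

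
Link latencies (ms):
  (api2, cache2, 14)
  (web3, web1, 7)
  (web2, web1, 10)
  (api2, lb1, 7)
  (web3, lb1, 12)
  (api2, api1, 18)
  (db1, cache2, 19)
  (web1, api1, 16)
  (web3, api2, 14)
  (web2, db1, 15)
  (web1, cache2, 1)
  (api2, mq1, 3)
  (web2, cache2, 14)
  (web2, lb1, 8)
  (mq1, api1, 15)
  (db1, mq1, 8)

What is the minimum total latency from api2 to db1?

11

A few of the api2→db1 routes:
api2 → cache2 → db1: 14 + 19 = 33
api2 → lb1 → web2 → db1: 7 + 8 + 15 = 30
api2 → mq1 → db1: 3 + 8 = 11
The minimum is 11 ms.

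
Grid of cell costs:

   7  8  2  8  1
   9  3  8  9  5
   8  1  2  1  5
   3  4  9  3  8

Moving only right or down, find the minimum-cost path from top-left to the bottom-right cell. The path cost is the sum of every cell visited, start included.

Path [0,0]→[0,1]→[1,1]→[2,1]→[2,2]→[2,3]→[3,3]→[3,4]: 7 + 8 + 3 + 1 + 2 + 1 + 3 + 8 = 33.
(Top row then right column would cost 44.)

33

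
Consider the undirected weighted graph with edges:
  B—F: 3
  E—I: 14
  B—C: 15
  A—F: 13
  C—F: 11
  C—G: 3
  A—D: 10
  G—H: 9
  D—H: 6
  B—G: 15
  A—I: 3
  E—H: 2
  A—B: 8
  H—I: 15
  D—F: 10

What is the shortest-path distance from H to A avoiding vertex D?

Some routes from H to A avoiding D:
H -> G -> B -> A: 9 + 15 + 8 = 32
H -> E -> I -> A: 2 + 14 + 3 = 19
H -> I -> A: 15 + 3 = 18
The minimum is 18.

18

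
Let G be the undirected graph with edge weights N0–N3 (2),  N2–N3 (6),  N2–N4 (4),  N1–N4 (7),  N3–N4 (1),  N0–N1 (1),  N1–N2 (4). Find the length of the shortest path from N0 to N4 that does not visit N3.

Candidate routes:
N0→N1→N4: 1 + 7 = 8
N0→N1→N2→N4: 1 + 4 + 4 = 9
The minimum is 8.

8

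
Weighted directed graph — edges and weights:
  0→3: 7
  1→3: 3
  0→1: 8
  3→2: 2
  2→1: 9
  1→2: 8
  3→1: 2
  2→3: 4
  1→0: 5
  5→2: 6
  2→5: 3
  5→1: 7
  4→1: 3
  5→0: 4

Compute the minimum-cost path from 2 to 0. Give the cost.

7

Routes from 2 to 0:
2 → 5 → 1 → 0: 3 + 7 + 5 = 15
2 → 1 → 0: 9 + 5 = 14
2 → 5 → 0: 3 + 4 = 7
2 → 3 → 1 → 0: 4 + 2 + 5 = 11
Shortest: 7.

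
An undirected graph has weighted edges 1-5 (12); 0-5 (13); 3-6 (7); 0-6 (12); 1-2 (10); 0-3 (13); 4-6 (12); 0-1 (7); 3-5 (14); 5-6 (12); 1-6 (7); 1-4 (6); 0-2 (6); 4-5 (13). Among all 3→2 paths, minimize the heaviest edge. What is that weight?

Checking several routes:
3 → 6 → 4 → 1 → 0 → 2: max(7, 12, 6, 7, 6) = 12
3 → 6 → 1 → 2: max(7, 7, 10) = 10
3 → 6 → 1 → 0 → 2: max(7, 7, 7, 6) = 7
Smallest bottleneck: 7.

7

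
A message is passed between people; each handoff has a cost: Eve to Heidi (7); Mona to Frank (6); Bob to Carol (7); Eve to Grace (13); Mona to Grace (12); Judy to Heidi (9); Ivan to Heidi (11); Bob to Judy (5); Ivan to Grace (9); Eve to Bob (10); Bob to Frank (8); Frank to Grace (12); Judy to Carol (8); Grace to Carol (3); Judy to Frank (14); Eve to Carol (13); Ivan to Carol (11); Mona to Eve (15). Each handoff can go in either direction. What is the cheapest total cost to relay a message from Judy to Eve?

15

Some routes from Judy to Eve:
Judy-Carol-Eve: 8 + 13 = 21
Judy-Heidi-Eve: 9 + 7 = 16
Judy-Bob-Eve: 5 + 10 = 15
Shortest: 15.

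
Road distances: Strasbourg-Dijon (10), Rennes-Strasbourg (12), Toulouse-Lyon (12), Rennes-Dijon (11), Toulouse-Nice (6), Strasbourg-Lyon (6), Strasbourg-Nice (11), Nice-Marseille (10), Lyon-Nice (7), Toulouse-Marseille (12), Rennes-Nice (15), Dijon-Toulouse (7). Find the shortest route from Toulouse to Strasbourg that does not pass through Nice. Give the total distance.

17

Paths from Toulouse to Strasbourg avoiding Nice:
Toulouse-Lyon-Strasbourg: 12 + 6 = 18
Toulouse-Dijon-Rennes-Strasbourg: 7 + 11 + 12 = 30
Toulouse-Dijon-Strasbourg: 7 + 10 = 17
Best route has total 17.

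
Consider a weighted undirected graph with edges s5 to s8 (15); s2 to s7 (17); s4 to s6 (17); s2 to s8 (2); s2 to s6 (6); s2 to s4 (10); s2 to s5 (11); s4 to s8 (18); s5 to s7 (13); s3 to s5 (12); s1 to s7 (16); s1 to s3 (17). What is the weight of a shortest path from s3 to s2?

23

Some routes from s3 to s2:
s3 -> s1 -> s7 -> s2: 17 + 16 + 17 = 50
s3 -> s5 -> s8 -> s2: 12 + 15 + 2 = 29
s3 -> s5 -> s2: 12 + 11 = 23
s3 -> s5 -> s7 -> s2: 12 + 13 + 17 = 42
The minimum is 23.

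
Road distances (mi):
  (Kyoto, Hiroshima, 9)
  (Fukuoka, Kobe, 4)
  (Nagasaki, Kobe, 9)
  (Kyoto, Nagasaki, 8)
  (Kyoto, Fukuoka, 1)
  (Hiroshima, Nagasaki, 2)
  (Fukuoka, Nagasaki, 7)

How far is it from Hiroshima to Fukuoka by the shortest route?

A few of the Hiroshima→Fukuoka routes:
Hiroshima → Nagasaki → Kyoto → Fukuoka: 2 + 8 + 1 = 11
Hiroshima → Nagasaki → Kobe → Fukuoka: 2 + 9 + 4 = 15
Hiroshima → Kyoto → Fukuoka: 9 + 1 = 10
Hiroshima → Nagasaki → Fukuoka: 2 + 7 = 9
The minimum is 9 mi.

9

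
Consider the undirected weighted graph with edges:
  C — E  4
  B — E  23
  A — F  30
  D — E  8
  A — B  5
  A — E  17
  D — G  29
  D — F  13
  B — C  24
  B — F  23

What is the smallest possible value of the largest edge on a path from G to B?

29

Comparing a few candidate routes:
G → D → E → B: max(29, 8, 23) = 29
G → D → E → C → B: max(29, 8, 4, 24) = 29
G → D → F → B: max(29, 13, 23) = 29
G → D → E → A → B: max(29, 8, 17, 5) = 29
G → D → F → A → E → B: max(29, 13, 30, 17, 23) = 30
G → D → F → A → E → C → B: max(29, 13, 30, 17, 4, 24) = 30
The minimum achievable maximum is 29.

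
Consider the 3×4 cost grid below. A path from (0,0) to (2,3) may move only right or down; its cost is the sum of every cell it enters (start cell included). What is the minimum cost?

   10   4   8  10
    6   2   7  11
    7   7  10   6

Best path: r0c0 r0c1 r1c1 r1c2 r2c2 r2c3
Cost: 10 + 4 + 2 + 7 + 10 + 6 = 39

39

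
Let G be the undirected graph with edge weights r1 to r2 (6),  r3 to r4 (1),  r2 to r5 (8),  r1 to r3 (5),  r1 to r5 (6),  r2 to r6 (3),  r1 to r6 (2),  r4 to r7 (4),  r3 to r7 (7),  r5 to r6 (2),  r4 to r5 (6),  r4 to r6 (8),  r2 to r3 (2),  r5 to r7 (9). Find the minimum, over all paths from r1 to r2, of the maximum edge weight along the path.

Comparing a few candidate routes:
r1→r6→r5→r4→r3→r2: max(2, 2, 6, 1, 2) = 6
r1→r3→r4→r5→r6→r2: max(5, 1, 6, 2, 3) = 6
r1→r2: max(6) = 6
r1→r3→r2: max(5, 2) = 5
r1→r6→r2: max(2, 3) = 3
The minimum achievable maximum is 3.

3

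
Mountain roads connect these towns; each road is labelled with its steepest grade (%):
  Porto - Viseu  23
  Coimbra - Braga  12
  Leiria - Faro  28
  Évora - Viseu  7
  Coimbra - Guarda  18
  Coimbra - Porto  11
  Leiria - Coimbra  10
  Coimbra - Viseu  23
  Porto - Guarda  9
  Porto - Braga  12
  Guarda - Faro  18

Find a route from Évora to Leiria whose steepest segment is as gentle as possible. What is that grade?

23

A few of the Évora→Leiria routes:
Évora - Viseu - Coimbra - Leiria: max(7, 23, 10) = 23
Évora - Viseu - Porto - Braga - Coimbra - Leiria: max(7, 23, 12, 12, 10) = 23
Évora - Viseu - Porto - Guarda - Coimbra - Leiria: max(7, 23, 9, 18, 10) = 23
The minimum achievable maximum is 23%.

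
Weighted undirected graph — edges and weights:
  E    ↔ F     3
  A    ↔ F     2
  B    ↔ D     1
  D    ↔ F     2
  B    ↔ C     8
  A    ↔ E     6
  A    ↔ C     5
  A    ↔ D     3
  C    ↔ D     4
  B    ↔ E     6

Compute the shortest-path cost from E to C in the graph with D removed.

10

Paths from E to C avoiding D:
E-B-C: 6 + 8 = 14
E-F-A-C: 3 + 2 + 5 = 10
E-A-C: 6 + 5 = 11
Shortest: 10.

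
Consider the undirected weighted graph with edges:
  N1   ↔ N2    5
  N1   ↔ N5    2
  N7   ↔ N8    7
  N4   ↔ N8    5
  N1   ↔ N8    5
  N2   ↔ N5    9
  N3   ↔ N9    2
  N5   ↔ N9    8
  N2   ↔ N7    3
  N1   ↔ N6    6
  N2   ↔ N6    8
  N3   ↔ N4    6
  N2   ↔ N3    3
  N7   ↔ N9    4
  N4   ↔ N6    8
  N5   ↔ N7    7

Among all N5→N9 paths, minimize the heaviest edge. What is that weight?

5

Some routes from N5 to N9:
N5→N1→N2→N7→N9: max(2, 5, 3, 4) = 5
N5→N1→N2→N3→N9: max(2, 5, 3, 2) = 5
N5→N1→N8→N4→N3→N9: max(2, 5, 5, 6, 2) = 6
N5→N1→N8→N4→N3→N2→N7→N9: max(2, 5, 5, 6, 3, 3, 4) = 6
Best route has worst link 5.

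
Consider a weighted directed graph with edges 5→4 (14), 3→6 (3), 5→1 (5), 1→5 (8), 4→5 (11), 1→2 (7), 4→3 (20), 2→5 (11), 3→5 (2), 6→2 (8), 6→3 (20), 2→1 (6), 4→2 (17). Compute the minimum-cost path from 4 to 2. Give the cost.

17

Candidate routes:
4-2: 17
4-5-1-2: 11 + 5 + 7 = 23
4-3-5-1-2: 20 + 2 + 5 + 7 = 34
4-3-6-2: 20 + 3 + 8 = 31
The minimum is 17.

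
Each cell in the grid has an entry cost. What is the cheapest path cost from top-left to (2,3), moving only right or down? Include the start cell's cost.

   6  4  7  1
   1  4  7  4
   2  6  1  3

Path r0c0→r1c0→r2c0→r2c1→r2c2→r2c3: 6 + 1 + 2 + 6 + 1 + 3 = 19.

19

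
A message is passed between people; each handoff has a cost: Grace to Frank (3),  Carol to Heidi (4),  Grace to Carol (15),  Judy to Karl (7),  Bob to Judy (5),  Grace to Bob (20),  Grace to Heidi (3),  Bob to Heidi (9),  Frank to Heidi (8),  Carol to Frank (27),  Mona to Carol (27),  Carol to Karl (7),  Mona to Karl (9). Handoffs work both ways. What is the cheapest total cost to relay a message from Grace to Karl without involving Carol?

24

Paths from Grace to Karl avoiding Carol:
Grace-Frank-Heidi-Bob-Judy-Karl: 3 + 8 + 9 + 5 + 7 = 32
Grace-Heidi-Bob-Judy-Karl: 3 + 9 + 5 + 7 = 24
Grace-Bob-Judy-Karl: 20 + 5 + 7 = 32
Best route has total 24.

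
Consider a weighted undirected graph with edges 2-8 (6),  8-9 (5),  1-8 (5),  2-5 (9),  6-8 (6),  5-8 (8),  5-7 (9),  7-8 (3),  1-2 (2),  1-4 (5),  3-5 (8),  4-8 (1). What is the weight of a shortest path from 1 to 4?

5

Routes from 1 to 4:
1-2-5-8-4: 2 + 9 + 8 + 1 = 20
1-2-8-4: 2 + 6 + 1 = 9
1-8-4: 5 + 1 = 6
1-4: 5
1-2-5-7-8-4: 2 + 9 + 9 + 3 + 1 = 24
Shortest: 5.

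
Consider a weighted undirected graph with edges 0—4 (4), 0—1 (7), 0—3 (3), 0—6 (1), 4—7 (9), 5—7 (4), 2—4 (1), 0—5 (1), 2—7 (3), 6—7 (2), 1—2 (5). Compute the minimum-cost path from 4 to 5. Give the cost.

A few of the 4→5 routes:
4 - 2 - 7 - 6 - 0 - 5: 1 + 3 + 2 + 1 + 1 = 8
4 - 2 - 7 - 5: 1 + 3 + 4 = 8
4 - 0 - 5: 4 + 1 = 5
4 - 7 - 6 - 0 - 5: 9 + 2 + 1 + 1 = 13
4 - 0 - 6 - 7 - 5: 4 + 1 + 2 + 4 = 11
The minimum is 5.

5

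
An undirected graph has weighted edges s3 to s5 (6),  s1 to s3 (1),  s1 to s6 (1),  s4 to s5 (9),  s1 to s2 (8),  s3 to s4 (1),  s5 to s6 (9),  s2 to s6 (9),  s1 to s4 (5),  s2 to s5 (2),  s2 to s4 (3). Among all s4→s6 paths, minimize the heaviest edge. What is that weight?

A few of the s4→s6 routes:
s4→s3→s1→s6: max(1, 1, 1) = 1
s4→s1→s6: max(5, 1) = 5
s4→s2→s5→s3→s1→s6: max(3, 2, 6, 1, 1) = 6
The minimum achievable maximum is 1.

1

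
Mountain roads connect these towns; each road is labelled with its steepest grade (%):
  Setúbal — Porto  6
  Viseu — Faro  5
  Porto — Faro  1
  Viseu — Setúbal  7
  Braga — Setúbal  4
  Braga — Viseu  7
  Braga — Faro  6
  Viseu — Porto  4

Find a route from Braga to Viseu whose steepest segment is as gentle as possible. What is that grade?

Checking several routes:
Braga-Faro-Porto-Viseu: max(6, 1, 4) = 6
Braga-Setúbal-Porto-Viseu: max(4, 6, 4) = 6
Braga-Setúbal-Porto-Faro-Viseu: max(4, 6, 1, 5) = 6
Braga-Faro-Viseu: max(6, 5) = 6
The minimum achievable maximum is 6%.

6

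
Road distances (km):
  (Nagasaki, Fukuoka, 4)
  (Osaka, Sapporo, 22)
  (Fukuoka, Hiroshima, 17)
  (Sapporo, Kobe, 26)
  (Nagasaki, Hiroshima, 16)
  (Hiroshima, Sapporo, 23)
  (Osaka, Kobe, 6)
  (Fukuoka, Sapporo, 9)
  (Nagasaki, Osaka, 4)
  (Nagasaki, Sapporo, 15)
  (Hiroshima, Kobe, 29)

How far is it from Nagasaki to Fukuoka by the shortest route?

4

Checking several routes:
Nagasaki → Hiroshima → Fukuoka: 16 + 17 = 33
Nagasaki → Fukuoka: 4
Nagasaki → Osaka → Kobe → Sapporo → Fukuoka: 4 + 6 + 26 + 9 = 45
Nagasaki → Sapporo → Fukuoka: 15 + 9 = 24
Nagasaki → Osaka → Sapporo → Fukuoka: 4 + 22 + 9 = 35
Shortest: 4 km.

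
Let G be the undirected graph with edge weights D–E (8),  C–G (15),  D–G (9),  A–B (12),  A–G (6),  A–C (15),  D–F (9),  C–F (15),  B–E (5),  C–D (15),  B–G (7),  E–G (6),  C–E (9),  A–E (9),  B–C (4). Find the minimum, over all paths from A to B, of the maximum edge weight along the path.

Comparing a few candidate routes:
A - E - B: max(9, 5) = 9
A - G - B: max(6, 7) = 7
A - G - E - B: max(6, 6, 5) = 6
Best route has worst link 6.

6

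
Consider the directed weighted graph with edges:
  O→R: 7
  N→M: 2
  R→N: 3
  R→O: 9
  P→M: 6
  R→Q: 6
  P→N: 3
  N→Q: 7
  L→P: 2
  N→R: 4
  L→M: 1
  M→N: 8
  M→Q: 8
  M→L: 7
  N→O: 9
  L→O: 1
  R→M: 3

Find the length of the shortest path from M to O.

A few of the M→O routes:
M -> N -> R -> O: 8 + 4 + 9 = 21
M -> N -> O: 8 + 9 = 17
M -> L -> P -> N -> O: 7 + 2 + 3 + 9 = 21
M -> L -> O: 7 + 1 = 8
The minimum is 8.

8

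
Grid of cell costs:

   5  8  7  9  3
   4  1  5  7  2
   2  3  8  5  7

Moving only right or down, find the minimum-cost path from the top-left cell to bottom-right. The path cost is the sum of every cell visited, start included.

31

Path r0c0→r1c0→r1c1→r1c2→r1c3→r1c4→r2c4: 5 + 4 + 1 + 5 + 7 + 2 + 7 = 31.
For comparison, the top-then-right route costs 41.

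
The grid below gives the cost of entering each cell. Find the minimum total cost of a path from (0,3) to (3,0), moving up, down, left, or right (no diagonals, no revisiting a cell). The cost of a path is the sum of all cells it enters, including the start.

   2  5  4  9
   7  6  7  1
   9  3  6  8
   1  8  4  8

35

Path [0,3] → [1,3] → [1,2] → [1,1] → [2,1] → [3,1] → [3,0]: 9 + 1 + 7 + 6 + 3 + 8 + 1 = 35.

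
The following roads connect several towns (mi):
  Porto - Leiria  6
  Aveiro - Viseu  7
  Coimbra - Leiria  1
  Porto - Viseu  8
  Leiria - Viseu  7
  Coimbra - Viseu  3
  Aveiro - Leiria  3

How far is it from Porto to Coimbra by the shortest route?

Some routes from Porto to Coimbra:
Porto→Leiria→Viseu→Coimbra: 6 + 7 + 3 = 16
Porto→Leiria→Coimbra: 6 + 1 = 7
Porto→Viseu→Coimbra: 8 + 3 = 11
The minimum is 7 mi.

7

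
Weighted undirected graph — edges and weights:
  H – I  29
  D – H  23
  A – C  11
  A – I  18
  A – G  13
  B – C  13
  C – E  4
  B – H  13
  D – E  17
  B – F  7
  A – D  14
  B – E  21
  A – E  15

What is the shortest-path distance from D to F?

A few of the D→F routes:
D -> E -> C -> B -> F: 17 + 4 + 13 + 7 = 41
D -> A -> C -> B -> F: 14 + 11 + 13 + 7 = 45
D -> E -> B -> F: 17 + 21 + 7 = 45
D -> H -> B -> F: 23 + 13 + 7 = 43
The minimum is 41.

41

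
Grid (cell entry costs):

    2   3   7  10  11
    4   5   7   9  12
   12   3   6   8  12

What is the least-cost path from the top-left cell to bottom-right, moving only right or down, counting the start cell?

39

Best path: r0c0→r0c1→r1c1→r2c1→r2c2→r2c3→r2c4
Cost: 2 + 3 + 5 + 3 + 6 + 8 + 12 = 39
For comparison, the top-then-right route costs 57.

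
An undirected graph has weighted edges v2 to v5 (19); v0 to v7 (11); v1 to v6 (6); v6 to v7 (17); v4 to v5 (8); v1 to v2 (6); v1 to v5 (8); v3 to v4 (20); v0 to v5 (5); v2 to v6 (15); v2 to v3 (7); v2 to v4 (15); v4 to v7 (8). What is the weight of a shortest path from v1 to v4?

Some routes from v1 to v4:
v1 -> v5 -> v4: 8 + 8 = 16
v1 -> v2 -> v4: 6 + 15 = 21
v1 -> v5 -> v0 -> v7 -> v4: 8 + 5 + 11 + 8 = 32
v1 -> v6 -> v7 -> v4: 6 + 17 + 8 = 31
Best route has total 16.

16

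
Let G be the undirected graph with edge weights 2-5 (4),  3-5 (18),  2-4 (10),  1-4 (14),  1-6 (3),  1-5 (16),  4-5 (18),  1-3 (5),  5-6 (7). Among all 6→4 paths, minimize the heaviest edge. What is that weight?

A few of the 6→4 routes:
6 - 1 - 5 - 2 - 4: max(3, 16, 4, 10) = 16
6 - 1 - 4: max(3, 14) = 14
6 - 5 - 1 - 4: max(7, 16, 14) = 16
6 - 5 - 2 - 4: max(7, 4, 10) = 10
6 - 1 - 3 - 5 - 2 - 4: max(3, 5, 18, 4, 10) = 18
6 - 1 - 3 - 5 - 4: max(3, 5, 18, 18) = 18
Best route has worst link 10.

10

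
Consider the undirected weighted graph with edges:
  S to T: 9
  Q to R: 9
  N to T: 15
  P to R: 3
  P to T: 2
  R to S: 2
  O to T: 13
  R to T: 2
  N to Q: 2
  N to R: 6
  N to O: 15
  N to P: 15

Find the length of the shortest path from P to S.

5

Checking several routes:
P -> R -> S: 3 + 2 = 5
P -> T -> S: 2 + 9 = 11
P -> T -> R -> S: 2 + 2 + 2 = 6
Best route has total 5.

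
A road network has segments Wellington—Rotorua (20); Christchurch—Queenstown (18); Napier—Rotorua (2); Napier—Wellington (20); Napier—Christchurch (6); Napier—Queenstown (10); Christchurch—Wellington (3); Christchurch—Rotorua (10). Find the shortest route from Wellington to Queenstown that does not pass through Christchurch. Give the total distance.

Paths from Wellington to Queenstown avoiding Christchurch:
Wellington-Rotorua-Napier-Queenstown: 20 + 2 + 10 = 32
Wellington-Napier-Queenstown: 20 + 10 = 30
Best route has total 30 km.

30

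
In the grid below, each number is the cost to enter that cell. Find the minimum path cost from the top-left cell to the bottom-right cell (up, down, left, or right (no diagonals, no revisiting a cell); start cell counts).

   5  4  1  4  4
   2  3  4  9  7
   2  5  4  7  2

Path (0,0) → (0,1) → (0,2) → (0,3) → (0,4) → (1,4) → (2,4): 5 + 4 + 1 + 4 + 4 + 7 + 2 = 27.

27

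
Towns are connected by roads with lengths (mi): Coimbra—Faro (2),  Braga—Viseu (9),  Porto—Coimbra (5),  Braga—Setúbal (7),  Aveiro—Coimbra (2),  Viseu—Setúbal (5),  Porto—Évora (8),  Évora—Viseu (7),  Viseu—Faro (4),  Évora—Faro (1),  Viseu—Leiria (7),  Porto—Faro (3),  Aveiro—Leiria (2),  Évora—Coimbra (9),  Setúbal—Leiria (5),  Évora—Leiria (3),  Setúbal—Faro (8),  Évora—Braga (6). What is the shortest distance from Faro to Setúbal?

Some routes from Faro to Setúbal:
Faro→Setúbal: 8
Faro→Évora→Leiria→Setúbal: 1 + 3 + 5 = 9
Faro→Viseu→Setúbal: 4 + 5 = 9
Best route has total 8 mi.

8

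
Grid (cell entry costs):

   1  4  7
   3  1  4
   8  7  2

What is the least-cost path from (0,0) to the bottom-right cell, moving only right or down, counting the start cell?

One optimal route is [0,0] → [1,0] → [1,1] → [1,2] → [2,2].
Its cost is 1 + 3 + 1 + 4 + 2 = 11.
For comparison, the top-then-right route costs 18.

11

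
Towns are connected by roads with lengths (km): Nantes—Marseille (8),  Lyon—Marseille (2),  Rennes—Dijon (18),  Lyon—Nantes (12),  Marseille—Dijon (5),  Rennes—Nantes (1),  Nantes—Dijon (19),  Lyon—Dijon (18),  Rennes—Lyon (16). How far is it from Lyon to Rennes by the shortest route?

11

Comparing a few candidate routes:
Lyon -> Marseille -> Dijon -> Rennes: 2 + 5 + 18 = 25
Lyon -> Marseille -> Nantes -> Rennes: 2 + 8 + 1 = 11
Lyon -> Nantes -> Rennes: 12 + 1 = 13
Lyon -> Dijon -> Marseille -> Nantes -> Rennes: 18 + 5 + 8 + 1 = 32
Lyon -> Marseille -> Dijon -> Nantes -> Rennes: 2 + 5 + 19 + 1 = 27
Lyon -> Rennes: 16
Best route has total 11 km.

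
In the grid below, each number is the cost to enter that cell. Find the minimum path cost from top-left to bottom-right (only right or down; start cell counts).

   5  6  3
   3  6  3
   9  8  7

Best path: (0,0) → (0,1) → (0,2) → (1,2) → (2,2)
Cost: 5 + 6 + 3 + 3 + 7 = 24

24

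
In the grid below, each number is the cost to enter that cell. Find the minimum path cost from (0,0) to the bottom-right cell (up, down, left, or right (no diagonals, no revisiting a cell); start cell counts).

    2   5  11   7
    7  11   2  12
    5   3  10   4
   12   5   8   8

Cheapest: (0,0) (1,0) (2,0) (2,1) (3,1) (3,2) (3,3)
  2 + 7 + 5 + 3 + 5 + 8 + 8 = 38

38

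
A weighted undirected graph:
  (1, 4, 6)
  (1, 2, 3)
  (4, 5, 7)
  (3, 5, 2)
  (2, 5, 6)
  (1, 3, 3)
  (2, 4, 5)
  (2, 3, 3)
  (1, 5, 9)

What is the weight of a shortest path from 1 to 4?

Comparing a few candidate routes:
1 -> 2 -> 4: 3 + 5 = 8
1 -> 3 -> 2 -> 4: 3 + 3 + 5 = 11
1 -> 4: 6
Shortest: 6.

6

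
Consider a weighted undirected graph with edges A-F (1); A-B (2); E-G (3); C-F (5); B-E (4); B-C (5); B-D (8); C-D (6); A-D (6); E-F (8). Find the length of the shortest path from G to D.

15

Checking several routes:
G - E - B - A - D: 3 + 4 + 2 + 6 = 15
G - E - F - A - D: 3 + 8 + 1 + 6 = 18
G - E - B - D: 3 + 4 + 8 = 15
The minimum is 15.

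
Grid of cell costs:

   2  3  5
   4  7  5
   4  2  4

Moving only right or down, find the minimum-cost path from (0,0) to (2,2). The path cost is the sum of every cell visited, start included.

16

Best path: r0c0 -> r1c0 -> r2c0 -> r2c1 -> r2c2
Cost: 2 + 4 + 4 + 2 + 4 = 16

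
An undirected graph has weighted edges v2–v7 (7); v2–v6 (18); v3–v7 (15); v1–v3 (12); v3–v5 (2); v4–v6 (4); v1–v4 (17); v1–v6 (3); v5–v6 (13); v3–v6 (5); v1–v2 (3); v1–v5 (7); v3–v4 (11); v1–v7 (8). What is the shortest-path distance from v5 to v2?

Comparing a few candidate routes:
v5 → v6 → v1 → v2: 13 + 3 + 3 = 19
v5 → v3 → v6 → v1 → v2: 2 + 5 + 3 + 3 = 13
v5 → v1 → v2: 7 + 3 = 10
v5 → v3 → v1 → v2: 2 + 12 + 3 = 17
Best route has total 10.

10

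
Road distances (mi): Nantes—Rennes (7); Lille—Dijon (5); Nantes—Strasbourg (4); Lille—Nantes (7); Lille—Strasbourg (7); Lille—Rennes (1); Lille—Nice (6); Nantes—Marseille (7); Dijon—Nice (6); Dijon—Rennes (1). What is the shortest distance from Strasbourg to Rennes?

Comparing a few candidate routes:
Strasbourg -> Nantes -> Rennes: 4 + 7 = 11
Strasbourg -> Lille -> Rennes: 7 + 1 = 8
Strasbourg -> Lille -> Dijon -> Rennes: 7 + 5 + 1 = 13
Strasbourg -> Nantes -> Lille -> Rennes: 4 + 7 + 1 = 12
Best route has total 8 mi.

8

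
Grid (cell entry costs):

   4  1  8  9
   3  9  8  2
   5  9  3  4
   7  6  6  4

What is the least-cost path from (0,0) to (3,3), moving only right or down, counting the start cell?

31

One optimal route is (0,0) -> (0,1) -> (0,2) -> (1,2) -> (1,3) -> (2,3) -> (3,3).
Its cost is 4 + 1 + 8 + 8 + 2 + 4 + 4 = 31.
For comparison, the top-then-right route costs 32.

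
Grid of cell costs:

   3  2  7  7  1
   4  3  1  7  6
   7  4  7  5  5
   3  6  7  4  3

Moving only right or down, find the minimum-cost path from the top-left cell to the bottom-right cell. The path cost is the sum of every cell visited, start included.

Best path: (0,0) → (0,1) → (1,1) → (1,2) → (1,3) → (2,3) → (3,3) → (3,4)
Cost: 3 + 2 + 3 + 1 + 7 + 5 + 4 + 3 = 28

28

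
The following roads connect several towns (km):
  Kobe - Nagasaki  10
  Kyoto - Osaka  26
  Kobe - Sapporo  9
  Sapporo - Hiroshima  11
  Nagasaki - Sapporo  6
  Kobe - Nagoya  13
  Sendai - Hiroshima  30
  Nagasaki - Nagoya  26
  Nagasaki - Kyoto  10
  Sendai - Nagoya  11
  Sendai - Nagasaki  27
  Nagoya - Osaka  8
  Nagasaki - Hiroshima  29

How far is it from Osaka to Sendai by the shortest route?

A few of the Osaka→Sendai routes:
Osaka→Nagoya→Sendai: 8 + 11 = 19
Osaka→Nagoya→Kobe→Sapporo→Nagasaki→Sendai: 8 + 13 + 9 + 6 + 27 = 63
Osaka→Nagoya→Nagasaki→Sendai: 8 + 26 + 27 = 61
Osaka→Kyoto→Nagasaki→Sendai: 26 + 10 + 27 = 63
Osaka→Nagoya→Kobe→Nagasaki→Sendai: 8 + 13 + 10 + 27 = 58
Osaka→Kyoto→Nagasaki→Kobe→Nagoya→Sendai: 26 + 10 + 10 + 13 + 11 = 70
The minimum is 19 km.

19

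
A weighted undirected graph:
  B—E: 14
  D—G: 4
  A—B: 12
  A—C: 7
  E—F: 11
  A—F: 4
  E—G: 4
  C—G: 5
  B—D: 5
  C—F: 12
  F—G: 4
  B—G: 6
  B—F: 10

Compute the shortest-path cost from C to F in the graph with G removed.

11

Candidate routes:
C-A-B-E-F: 7 + 12 + 14 + 11 = 44
C-A-B-F: 7 + 12 + 10 = 29
C-F: 12
C-A-F: 7 + 4 = 11
Best route has total 11.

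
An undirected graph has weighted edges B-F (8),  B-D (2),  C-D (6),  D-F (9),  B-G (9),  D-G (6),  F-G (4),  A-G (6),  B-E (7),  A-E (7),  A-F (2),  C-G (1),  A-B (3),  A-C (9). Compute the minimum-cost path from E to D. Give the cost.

9

Comparing a few candidate routes:
E→A→B→D: 7 + 3 + 2 = 12
E→B→D: 7 + 2 = 9
E→A→F→D: 7 + 2 + 9 = 18
The minimum is 9.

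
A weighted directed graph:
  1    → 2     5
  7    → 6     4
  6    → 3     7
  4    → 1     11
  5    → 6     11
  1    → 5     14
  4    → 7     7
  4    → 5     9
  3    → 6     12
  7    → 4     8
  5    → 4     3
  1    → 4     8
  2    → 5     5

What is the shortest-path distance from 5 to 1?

14

Candidate routes:
5 -> 4 -> 1: 3 + 11 = 14
Best route has total 14.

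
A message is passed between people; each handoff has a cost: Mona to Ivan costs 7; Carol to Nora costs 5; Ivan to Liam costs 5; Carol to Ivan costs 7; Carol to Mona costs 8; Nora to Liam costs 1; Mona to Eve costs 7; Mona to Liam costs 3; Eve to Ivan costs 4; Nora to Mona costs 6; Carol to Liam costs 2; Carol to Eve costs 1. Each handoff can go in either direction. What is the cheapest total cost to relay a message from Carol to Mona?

5

Comparing a few candidate routes:
Carol → Nora → Liam → Mona: 5 + 1 + 3 = 9
Carol → Liam → Mona: 2 + 3 = 5
Carol → Mona: 8
Carol → Eve → Mona: 1 + 7 = 8
Carol → Liam → Nora → Mona: 2 + 1 + 6 = 9
Shortest: 5.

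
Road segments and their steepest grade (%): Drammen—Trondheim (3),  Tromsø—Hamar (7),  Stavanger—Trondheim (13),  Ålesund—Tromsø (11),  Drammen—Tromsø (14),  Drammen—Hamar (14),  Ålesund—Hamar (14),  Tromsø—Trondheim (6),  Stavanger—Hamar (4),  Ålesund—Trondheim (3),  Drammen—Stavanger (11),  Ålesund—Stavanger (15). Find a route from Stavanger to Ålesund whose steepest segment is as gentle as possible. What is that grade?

7

Some routes from Stavanger to Ålesund:
Stavanger - Drammen - Trondheim - Tromsø - Ålesund: max(11, 3, 6, 11) = 11
Stavanger - Hamar - Tromsø - Trondheim - Ålesund: max(4, 7, 6, 3) = 7
Stavanger - Drammen - Trondheim - Ålesund: max(11, 3, 3) = 11
Best route has worst link 7%.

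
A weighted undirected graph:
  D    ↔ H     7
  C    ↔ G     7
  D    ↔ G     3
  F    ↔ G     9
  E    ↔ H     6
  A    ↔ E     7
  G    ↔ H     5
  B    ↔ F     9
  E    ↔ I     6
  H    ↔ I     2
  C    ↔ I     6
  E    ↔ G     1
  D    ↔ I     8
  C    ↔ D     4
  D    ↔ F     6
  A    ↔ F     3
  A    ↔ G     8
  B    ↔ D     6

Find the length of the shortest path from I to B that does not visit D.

25

Checking several routes:
I -> E -> A -> F -> B: 6 + 7 + 3 + 9 = 25
I -> E -> G -> F -> B: 6 + 1 + 9 + 9 = 25
I -> H -> G -> E -> A -> F -> B: 2 + 5 + 1 + 7 + 3 + 9 = 27
I -> H -> G -> A -> F -> B: 2 + 5 + 8 + 3 + 9 = 27
I -> H -> G -> F -> B: 2 + 5 + 9 + 9 = 25
I -> E -> G -> A -> F -> B: 6 + 1 + 8 + 3 + 9 = 27
The minimum is 25.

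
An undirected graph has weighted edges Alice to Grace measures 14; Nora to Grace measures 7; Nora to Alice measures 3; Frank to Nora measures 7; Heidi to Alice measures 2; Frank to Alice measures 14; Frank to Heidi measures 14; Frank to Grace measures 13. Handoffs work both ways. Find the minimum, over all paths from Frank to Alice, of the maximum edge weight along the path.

7

A few of the Frank→Alice routes:
Frank - Nora - Alice: max(7, 3) = 7
Frank - Grace - Nora - Alice: max(13, 7, 3) = 13
Frank - Alice: max(14) = 14
The minimum achievable maximum is 7.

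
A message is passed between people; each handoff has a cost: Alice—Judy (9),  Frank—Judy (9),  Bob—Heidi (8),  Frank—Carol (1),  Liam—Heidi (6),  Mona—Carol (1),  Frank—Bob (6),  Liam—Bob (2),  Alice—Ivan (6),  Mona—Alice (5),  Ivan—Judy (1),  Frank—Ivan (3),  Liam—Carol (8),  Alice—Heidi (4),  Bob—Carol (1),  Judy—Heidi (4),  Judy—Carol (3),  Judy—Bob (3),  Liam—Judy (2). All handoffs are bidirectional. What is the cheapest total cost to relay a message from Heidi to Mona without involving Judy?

Some routes from Heidi to Mona avoiding Judy:
Heidi→Liam→Bob→Carol→Mona: 6 + 2 + 1 + 1 = 10
Heidi→Bob→Carol→Mona: 8 + 1 + 1 = 10
Heidi→Liam→Carol→Mona: 6 + 8 + 1 = 15
Heidi→Alice→Mona: 4 + 5 = 9
Best route has total 9.

9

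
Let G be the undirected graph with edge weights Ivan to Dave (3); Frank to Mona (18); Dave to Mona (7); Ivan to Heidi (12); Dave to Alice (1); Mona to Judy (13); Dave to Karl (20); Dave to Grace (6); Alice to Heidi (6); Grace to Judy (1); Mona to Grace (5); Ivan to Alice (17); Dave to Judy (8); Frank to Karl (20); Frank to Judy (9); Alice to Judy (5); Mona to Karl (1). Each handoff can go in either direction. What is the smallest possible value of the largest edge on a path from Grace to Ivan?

Checking several routes:
Grace -> Dave -> Ivan: max(6, 3) = 6
Grace -> Mona -> Dave -> Ivan: max(5, 7, 3) = 7
Grace -> Judy -> Alice -> Dave -> Ivan: max(1, 5, 1, 3) = 5
Best route has worst link 5.

5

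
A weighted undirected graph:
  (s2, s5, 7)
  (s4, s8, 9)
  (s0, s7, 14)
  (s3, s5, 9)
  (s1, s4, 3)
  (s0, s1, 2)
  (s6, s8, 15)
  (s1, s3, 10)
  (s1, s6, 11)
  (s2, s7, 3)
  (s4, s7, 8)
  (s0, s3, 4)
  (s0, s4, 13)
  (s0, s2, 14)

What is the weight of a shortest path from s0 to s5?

13

Some routes from s0 to s5:
s0-s3-s5: 4 + 9 = 13
s0-s2-s5: 14 + 7 = 21
s0-s4-s7-s2-s5: 13 + 8 + 3 + 7 = 31
s0-s1-s3-s5: 2 + 10 + 9 = 21
s0-s1-s4-s7-s2-s5: 2 + 3 + 8 + 3 + 7 = 23
s0-s7-s2-s5: 14 + 3 + 7 = 24
The minimum is 13.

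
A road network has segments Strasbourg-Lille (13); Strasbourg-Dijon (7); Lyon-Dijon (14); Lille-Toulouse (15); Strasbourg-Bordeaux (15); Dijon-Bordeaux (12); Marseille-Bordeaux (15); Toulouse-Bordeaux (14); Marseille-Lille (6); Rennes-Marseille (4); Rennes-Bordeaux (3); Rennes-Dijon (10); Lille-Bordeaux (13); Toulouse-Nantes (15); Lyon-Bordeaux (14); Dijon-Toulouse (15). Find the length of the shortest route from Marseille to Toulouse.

21

Some routes from Marseille to Toulouse:
Marseille -> Lille -> Bordeaux -> Toulouse: 6 + 13 + 14 = 33
Marseille -> Rennes -> Bordeaux -> Toulouse: 4 + 3 + 14 = 21
Marseille -> Bordeaux -> Toulouse: 15 + 14 = 29
Marseille -> Rennes -> Bordeaux -> Dijon -> Toulouse: 4 + 3 + 12 + 15 = 34
Marseille -> Rennes -> Dijon -> Toulouse: 4 + 10 + 15 = 29
Marseille -> Lille -> Toulouse: 6 + 15 = 21
Shortest: 21 km.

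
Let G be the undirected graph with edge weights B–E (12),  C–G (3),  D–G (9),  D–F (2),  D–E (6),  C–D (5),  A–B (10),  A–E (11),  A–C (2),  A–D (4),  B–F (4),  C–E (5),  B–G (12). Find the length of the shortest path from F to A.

Comparing a few candidate routes:
F -> B -> A: 4 + 10 = 14
F -> D -> C -> A: 2 + 5 + 2 = 9
F -> D -> E -> C -> A: 2 + 6 + 5 + 2 = 15
F -> D -> A: 2 + 4 = 6
Best route has total 6.

6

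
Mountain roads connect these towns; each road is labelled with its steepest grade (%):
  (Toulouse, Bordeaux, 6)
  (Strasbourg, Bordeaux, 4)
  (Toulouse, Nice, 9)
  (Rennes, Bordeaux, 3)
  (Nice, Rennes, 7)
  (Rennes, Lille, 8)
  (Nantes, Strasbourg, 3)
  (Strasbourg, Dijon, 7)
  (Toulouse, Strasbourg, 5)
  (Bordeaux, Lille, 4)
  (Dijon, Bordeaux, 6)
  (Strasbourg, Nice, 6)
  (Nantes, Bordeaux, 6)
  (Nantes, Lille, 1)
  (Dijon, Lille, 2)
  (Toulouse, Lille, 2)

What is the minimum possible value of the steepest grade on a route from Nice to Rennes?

A few of the Nice→Rennes routes:
Nice - Strasbourg - Nantes - Bordeaux - Rennes: max(6, 3, 6, 3) = 6
Nice - Strasbourg - Nantes - Lille - Dijon - Bordeaux - Rennes: max(6, 3, 1, 2, 6, 3) = 6
Nice - Strasbourg - Nantes - Lille - Bordeaux - Rennes: max(6, 3, 1, 4, 3) = 6
Nice - Strasbourg - Nantes - Lille - Toulouse - Bordeaux - Rennes: max(6, 3, 1, 2, 6, 3) = 6
Smallest bottleneck: 6%.

6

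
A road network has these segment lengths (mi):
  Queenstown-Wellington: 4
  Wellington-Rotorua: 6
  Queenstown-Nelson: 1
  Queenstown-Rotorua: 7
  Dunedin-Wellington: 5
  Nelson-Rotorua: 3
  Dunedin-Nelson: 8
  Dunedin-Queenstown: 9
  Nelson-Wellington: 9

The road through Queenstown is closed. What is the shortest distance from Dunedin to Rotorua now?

Paths from Dunedin to Rotorua avoiding Queenstown:
Dunedin - Wellington - Rotorua: 5 + 6 = 11
Dunedin - Wellington - Nelson - Rotorua: 5 + 9 + 3 = 17
Dunedin - Nelson - Wellington - Rotorua: 8 + 9 + 6 = 23
Dunedin - Nelson - Rotorua: 8 + 3 = 11
Best route has total 11 mi.

11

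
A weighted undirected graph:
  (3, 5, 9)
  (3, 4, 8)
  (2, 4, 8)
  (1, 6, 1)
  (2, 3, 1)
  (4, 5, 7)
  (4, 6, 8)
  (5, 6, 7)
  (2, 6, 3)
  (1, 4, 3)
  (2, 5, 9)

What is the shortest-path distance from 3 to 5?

A few of the 3→5 routes:
3 -> 4 -> 5: 8 + 7 = 15
3 -> 5: 9
3 -> 2 -> 6 -> 1 -> 4 -> 5: 1 + 3 + 1 + 3 + 7 = 15
3 -> 2 -> 5: 1 + 9 = 10
3 -> 2 -> 4 -> 5: 1 + 8 + 7 = 16
3 -> 2 -> 6 -> 5: 1 + 3 + 7 = 11
The minimum is 9.

9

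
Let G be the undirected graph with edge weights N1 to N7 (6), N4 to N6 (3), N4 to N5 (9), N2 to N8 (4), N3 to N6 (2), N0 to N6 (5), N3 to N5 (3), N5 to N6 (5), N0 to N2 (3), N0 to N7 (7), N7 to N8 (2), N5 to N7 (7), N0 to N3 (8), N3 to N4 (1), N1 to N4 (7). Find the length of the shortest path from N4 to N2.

11

Checking several routes:
N4-N3-N0-N2: 1 + 8 + 3 = 12
N4-N6-N3-N0-N2: 3 + 2 + 8 + 3 = 16
N4-N3-N6-N0-N2: 1 + 2 + 5 + 3 = 11
N4-N3-N5-N6-N0-N2: 1 + 3 + 5 + 5 + 3 = 17
N4-N3-N5-N7-N8-N2: 1 + 3 + 7 + 2 + 4 = 17
N4-N6-N0-N2: 3 + 5 + 3 = 11
The minimum is 11.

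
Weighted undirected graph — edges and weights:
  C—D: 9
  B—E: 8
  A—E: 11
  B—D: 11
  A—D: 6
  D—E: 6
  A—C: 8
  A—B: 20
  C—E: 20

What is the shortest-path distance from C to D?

9

Checking several routes:
C -> D: 9
C -> A -> E -> D: 8 + 11 + 6 = 25
C -> A -> D: 8 + 6 = 14
Best route has total 9.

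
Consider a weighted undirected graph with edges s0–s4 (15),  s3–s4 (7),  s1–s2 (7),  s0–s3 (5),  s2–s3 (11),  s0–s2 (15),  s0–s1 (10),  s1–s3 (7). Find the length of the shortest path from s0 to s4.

Candidate routes:
s0 -> s1 -> s2 -> s3 -> s4: 10 + 7 + 11 + 7 = 35
s0 -> s3 -> s4: 5 + 7 = 12
s0 -> s1 -> s3 -> s4: 10 + 7 + 7 = 24
s0 -> s4: 15
s0 -> s2 -> s1 -> s3 -> s4: 15 + 7 + 7 + 7 = 36
s0 -> s2 -> s3 -> s4: 15 + 11 + 7 = 33
Shortest: 12.

12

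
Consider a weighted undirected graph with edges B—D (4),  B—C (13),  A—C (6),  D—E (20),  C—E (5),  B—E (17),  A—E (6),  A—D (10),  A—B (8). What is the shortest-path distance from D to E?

Comparing a few candidate routes:
D-B-E: 4 + 17 = 21
D-E: 20
D-B-A-E: 4 + 8 + 6 = 18
D-A-E: 10 + 6 = 16
D-A-C-E: 10 + 6 + 5 = 21
Shortest: 16.

16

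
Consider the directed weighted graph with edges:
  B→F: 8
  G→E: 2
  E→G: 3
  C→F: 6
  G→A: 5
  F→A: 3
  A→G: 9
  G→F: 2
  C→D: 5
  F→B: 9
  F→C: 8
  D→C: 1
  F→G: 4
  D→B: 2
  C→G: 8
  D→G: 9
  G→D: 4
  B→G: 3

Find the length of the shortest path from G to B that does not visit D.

Candidate routes:
G-F-B: 2 + 9 = 11
Best route has total 11.

11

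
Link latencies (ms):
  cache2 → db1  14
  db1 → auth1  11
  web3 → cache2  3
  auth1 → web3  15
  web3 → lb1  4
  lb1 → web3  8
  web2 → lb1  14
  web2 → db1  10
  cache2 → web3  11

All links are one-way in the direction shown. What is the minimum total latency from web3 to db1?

17

Paths from web3 to db1:
web3 -> cache2 -> db1: 3 + 14 = 17
Shortest: 17 ms.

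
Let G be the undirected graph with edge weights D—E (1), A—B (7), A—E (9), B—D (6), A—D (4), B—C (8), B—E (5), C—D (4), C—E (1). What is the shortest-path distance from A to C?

A few of the A→C routes:
A-D-C: 4 + 4 = 8
A-E-C: 9 + 1 = 10
A-D-E-C: 4 + 1 + 1 = 6
Best route has total 6.

6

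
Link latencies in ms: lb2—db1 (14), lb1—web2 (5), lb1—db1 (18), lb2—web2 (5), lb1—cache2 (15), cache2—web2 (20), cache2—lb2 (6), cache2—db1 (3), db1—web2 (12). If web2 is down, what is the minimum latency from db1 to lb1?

Paths from db1 to lb1 avoiding web2:
db1 -> cache2 -> lb1: 3 + 15 = 18
db1 -> lb1: 18
db1 -> lb2 -> cache2 -> lb1: 14 + 6 + 15 = 35
Shortest: 18 ms.

18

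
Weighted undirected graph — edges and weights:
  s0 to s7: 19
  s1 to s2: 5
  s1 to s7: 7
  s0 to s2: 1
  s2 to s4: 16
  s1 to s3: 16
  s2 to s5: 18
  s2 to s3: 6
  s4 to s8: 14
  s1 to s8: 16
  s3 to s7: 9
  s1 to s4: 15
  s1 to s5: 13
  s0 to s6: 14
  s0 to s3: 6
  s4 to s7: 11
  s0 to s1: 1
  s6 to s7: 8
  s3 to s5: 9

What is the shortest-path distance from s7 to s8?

23

Checking several routes:
s7 - s1 - s8: 7 + 16 = 23
s7 - s4 - s8: 11 + 14 = 25
s7 - s3 - s2 - s0 - s1 - s8: 9 + 6 + 1 + 1 + 16 = 33
s7 - s3 - s0 - s1 - s8: 9 + 6 + 1 + 16 = 32
The minimum is 23.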